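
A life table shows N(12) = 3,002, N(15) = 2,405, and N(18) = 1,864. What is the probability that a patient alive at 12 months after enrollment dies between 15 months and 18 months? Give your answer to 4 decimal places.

0.1802

This is the probability of reaching 15 but not 18, conditional on being alive at 12: (N(15) − N(18)) / N(12).
= (2,405 − 1,864) / 3,002 = 541 / 3,002 = 0.180213.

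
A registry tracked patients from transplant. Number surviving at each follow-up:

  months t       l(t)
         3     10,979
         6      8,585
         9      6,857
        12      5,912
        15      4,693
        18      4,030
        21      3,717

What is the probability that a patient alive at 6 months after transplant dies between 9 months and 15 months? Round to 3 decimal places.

0.252

This is the probability of reaching 9 but not 15, conditional on being alive at 6: (l(9) − l(15)) / l(6).
= (6,857 − 4,693) / 8,585 = 2,164 / 8,585 = 0.252068.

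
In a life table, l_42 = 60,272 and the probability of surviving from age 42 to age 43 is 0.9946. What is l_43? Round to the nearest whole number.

l_43 = l_42 × p = 60,272 × 0.9946 = 59947.

59947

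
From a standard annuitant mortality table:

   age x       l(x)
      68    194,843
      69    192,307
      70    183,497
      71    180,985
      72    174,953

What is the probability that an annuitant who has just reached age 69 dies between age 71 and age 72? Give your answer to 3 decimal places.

This is the probability of reaching 71 but not 72, conditional on being alive at 69: (l(71) − l(72)) / l(69).
= (180,985 − 174,953) / 192,307 = 6,032 / 192,307 = 0.031367.

0.031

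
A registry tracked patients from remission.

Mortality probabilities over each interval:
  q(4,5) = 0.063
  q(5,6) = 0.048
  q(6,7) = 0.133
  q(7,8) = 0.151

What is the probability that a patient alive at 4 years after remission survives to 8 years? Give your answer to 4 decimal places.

0.6566

The overall survival probability is (1 − 0.063) × (1 − 0.048) × (1 − 0.133) × (1 − 0.151).
= 0.937 × 0.952 × 0.867 × 0.849 = 0.656604.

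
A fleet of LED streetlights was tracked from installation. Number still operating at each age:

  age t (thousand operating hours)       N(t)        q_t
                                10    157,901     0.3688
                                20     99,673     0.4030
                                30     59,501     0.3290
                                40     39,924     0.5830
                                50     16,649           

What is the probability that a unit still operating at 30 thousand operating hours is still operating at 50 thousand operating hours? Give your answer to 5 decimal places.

The conditional survival probability is N(50)/N(30) = 16,649/59,501 = 0.279810.

0.27981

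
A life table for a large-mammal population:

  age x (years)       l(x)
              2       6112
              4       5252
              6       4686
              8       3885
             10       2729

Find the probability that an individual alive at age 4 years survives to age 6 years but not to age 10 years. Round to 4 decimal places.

0.3726

This is the probability of reaching 6 but not 10, conditional on being alive at 4: (l(6) − l(10)) / l(4).
= (4686 − 2729) / 5252 = 1957 / 5252 = 0.372620.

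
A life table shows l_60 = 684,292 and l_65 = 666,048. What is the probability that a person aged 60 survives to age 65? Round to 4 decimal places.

0.9733

We want 5p60 = l_65/l_60.
The conditional survival probability is l_65/l_60 = 666,048/684,292 = 0.973339.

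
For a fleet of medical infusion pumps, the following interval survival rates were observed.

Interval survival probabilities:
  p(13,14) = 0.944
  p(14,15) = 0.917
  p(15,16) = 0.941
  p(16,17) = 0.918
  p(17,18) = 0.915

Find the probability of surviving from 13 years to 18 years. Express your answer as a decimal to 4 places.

Survival from 13 to 18 is the product of surviving each interval: 0.944 × 0.917 × 0.941 × 0.918 × 0.915.
= 0.684218.

0.6842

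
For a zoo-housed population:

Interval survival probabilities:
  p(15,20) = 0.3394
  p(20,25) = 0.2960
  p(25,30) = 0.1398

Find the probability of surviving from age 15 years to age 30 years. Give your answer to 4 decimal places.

0.0140

Survival from 15 to 30 is the product of surviving each interval: 0.3394 × 0.2960 × 0.1398.
= 0.014045.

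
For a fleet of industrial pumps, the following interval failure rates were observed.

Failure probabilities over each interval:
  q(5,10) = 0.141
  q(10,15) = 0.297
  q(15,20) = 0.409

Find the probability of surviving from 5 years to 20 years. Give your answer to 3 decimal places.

The overall survival probability is (1 − 0.141) × (1 − 0.297) × (1 − 0.409).
= 0.859 × 0.703 × 0.591 = 0.356891.

0.357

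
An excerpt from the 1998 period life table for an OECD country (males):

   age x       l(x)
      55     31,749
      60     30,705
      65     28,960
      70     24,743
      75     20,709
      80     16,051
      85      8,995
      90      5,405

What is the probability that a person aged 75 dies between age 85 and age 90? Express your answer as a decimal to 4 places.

This is the probability of reaching 85 but not 90, conditional on being alive at 75: (l(85) − l(90)) / l(75).
= (8,995 − 5,405) / 20,709 = 3,590 / 20,709 = 0.173355.

0.1734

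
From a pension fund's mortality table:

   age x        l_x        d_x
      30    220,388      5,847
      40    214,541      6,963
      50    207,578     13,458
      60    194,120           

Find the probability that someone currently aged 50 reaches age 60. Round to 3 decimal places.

The conditional survival probability is l_60/l_50 = 194,120/207,578 = 0.935167.

0.935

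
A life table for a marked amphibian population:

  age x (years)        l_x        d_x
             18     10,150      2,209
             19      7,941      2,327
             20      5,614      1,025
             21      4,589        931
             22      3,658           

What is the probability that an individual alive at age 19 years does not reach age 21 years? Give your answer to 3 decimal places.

0.422

P(die before 21 | alive at 19) = 1 − l_21/l_19 = 1 − 4,589/7,941 = (3,352)/7,941 = 0.422113.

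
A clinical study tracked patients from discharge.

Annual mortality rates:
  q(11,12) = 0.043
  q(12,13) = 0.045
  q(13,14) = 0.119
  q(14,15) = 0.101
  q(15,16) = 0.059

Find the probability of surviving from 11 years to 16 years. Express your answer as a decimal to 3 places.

0.681

Survival from 11 to 16 is the product of surviving each interval: (1 − 0.043) × (1 − 0.045) × (1 − 0.119) × (1 − 0.101) × (1 − 0.059).
= 0.957 × 0.955 × 0.881 × 0.899 × 0.941 = 0.681147.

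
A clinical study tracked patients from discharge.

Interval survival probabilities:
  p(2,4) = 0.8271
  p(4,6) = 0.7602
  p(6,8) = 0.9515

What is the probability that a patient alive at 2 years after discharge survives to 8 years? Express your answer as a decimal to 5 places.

0.59827

Survival from 2 to 8 is the product of surviving each interval: 0.8271 × 0.7602 × 0.9515.
= 0.598266.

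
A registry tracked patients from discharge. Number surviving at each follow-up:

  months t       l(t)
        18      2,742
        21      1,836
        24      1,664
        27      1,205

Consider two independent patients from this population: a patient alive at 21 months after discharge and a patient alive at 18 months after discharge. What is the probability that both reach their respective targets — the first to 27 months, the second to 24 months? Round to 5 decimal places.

p₁ = l(27)/l(21) = 1,205/1,836 = 0.656318; p₂ = l(24)/l(18) = 1,664/2,742 = 0.606856.
P(both) = p₁ × p₂ = 0.656318 × 0.606856 = 0.398291.

0.39829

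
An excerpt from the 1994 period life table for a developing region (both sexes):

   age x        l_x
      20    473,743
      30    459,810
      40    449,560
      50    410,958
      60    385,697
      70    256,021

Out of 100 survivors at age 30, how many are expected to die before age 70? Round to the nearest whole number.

The relevant probability is 1 − 256,021/459,810 = 0.443203.
Expected number = 100 × 0.443203 = 44.

44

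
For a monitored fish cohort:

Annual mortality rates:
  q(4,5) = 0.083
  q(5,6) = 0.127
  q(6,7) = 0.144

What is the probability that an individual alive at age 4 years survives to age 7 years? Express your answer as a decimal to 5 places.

0.68526

Chaining the interval survival probabilities: (1 − 0.083) × (1 − 0.127) × (1 − 0.144).
= 0.917 × 0.873 × 0.856 = 0.685263.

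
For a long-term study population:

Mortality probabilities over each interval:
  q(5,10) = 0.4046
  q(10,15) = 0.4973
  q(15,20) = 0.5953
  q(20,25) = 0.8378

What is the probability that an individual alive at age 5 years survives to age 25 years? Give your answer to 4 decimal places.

Survival from 5 to 25 is the product of surviving each interval: (1 − 0.4046) × (1 − 0.4973) × (1 − 0.5953) × (1 − 0.8378).
= 0.5954 × 0.5027 × 0.4047 × 0.1622 = 0.019647.

0.0196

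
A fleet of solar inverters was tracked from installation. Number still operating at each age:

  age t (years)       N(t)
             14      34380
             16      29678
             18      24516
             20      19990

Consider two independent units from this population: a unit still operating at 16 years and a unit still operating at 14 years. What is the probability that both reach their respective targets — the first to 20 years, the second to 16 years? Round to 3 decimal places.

0.581

p₁ = N(20)/N(16) = 19990/29678 = 0.673563; p₂ = N(16)/N(14) = 29678/34380 = 0.863234.
P(both) = p₁ × p₂ = 0.673563 × 0.863234 = 0.581442.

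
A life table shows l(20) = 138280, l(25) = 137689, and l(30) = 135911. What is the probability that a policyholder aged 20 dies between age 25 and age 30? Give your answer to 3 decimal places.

This is the probability of reaching 25 but not 30, conditional on being alive at 20: (l(25) − l(30)) / l(20).
= (137689 − 135911) / 138280 = 1778 / 138280 = 0.012858.

0.013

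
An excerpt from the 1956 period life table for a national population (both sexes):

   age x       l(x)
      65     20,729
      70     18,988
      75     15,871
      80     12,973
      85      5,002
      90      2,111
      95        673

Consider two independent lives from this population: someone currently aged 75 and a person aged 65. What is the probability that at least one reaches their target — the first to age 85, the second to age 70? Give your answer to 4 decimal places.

p₁ = l(85)/l(75) = 5,002/15,871 = 0.315166; p₂ = l(70)/l(65) = 18,988/20,729 = 0.916011.
P(at least one) = 1 − (1−p₁)(1−p₂) = 1 − 0.684834 × 0.083989 = 0.942481.

0.9425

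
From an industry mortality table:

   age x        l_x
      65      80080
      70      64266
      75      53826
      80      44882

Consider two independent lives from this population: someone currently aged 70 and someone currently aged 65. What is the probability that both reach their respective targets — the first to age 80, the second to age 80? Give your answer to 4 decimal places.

0.3914

p₁ = l_80/l_70 = 44882/64266 = 0.698379; p₂ = l_80/l_65 = 44882/80080 = 0.560465.
P(both) = p₁ × p₂ = 0.698379 × 0.560465 = 0.391417.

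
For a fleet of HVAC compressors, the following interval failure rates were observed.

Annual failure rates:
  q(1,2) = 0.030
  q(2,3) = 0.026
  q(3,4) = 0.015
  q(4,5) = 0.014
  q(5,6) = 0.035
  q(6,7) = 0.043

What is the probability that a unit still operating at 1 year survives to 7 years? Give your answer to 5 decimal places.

Survival from 1 to 7 is the product of surviving each interval: (1 − 0.030) × (1 − 0.026) × (1 − 0.015) × (1 − 0.014) × (1 − 0.035) × (1 − 0.043).
= 0.970 × 0.974 × 0.985 × 0.986 × 0.965 × 0.957 = 0.847390.

0.84739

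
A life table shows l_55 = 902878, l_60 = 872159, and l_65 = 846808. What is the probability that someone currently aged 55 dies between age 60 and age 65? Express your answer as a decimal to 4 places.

0.0281

We want 5|5q55 = (l_60 − l_65)/l_55.
This is the probability of reaching 60 but not 65, conditional on being alive at 55: (l_60 − l_65) / l_55.
= (872159 − 846808) / 902878 = 25351 / 902878 = 0.028078.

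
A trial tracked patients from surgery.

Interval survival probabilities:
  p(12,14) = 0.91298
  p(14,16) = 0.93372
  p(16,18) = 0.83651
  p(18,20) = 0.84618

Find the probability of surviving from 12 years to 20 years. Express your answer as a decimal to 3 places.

P(survive 12→20) = 0.91298 × 0.93372 × 0.83651 × 0.84618.
= 0.603409.

0.603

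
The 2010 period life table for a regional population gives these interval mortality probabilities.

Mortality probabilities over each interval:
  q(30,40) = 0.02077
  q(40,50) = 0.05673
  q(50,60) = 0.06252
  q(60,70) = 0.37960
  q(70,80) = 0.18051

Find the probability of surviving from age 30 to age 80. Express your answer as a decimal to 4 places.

Survival from 30 to 80 is the product of surviving each interval: (1 − 0.02077) × (1 − 0.05673) × (1 − 0.06252) × (1 − 0.37960) × (1 − 0.18051).
= 0.97923 × 0.94327 × 0.93748 × 0.62040 × 0.81949 = 0.440249.

0.4402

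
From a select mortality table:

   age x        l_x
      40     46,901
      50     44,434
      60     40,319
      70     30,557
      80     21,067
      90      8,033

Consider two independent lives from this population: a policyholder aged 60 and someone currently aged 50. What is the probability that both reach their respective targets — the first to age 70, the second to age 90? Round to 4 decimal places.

p₁ = l_70/l_60 = 30,557/40,319 = 0.757881; p₂ = l_90/l_50 = 8,033/44,434 = 0.180785.
P(both) = p₁ × p₂ = 0.757881 × 0.180785 = 0.137014.

0.1370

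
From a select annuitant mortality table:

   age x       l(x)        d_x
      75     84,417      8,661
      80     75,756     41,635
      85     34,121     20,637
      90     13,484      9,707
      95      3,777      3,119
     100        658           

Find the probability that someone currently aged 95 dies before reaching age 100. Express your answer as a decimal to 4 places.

0.8258

P(die before 100 | alive at 95) = 1 − l(100)/l(95) = 1 − 658/3,777 = (3,119)/3,777 = 0.825788.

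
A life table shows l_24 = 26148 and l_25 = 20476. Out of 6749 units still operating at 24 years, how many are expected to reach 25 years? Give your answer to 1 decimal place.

5285.0

The relevant probability is 20476/26148 = 0.783081.
Expected number = 6749 × 0.783081 = 5285.0.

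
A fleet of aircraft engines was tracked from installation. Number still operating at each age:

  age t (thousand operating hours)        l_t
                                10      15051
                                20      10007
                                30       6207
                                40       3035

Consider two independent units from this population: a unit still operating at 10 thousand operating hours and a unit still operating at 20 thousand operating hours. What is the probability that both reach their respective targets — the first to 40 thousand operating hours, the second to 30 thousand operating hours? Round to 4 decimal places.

0.1251

p₁ = l_40/l_10 = 3035/15051 = 0.201648; p₂ = l_30/l_20 = 6207/10007 = 0.620266.
P(both) = p₁ × p₂ = 0.201648 × 0.620266 = 0.125075.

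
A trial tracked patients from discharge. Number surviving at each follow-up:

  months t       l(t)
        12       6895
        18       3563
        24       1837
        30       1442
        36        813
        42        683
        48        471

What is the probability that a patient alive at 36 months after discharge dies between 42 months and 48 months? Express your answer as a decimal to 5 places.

This is the probability of reaching 42 but not 48, conditional on being alive at 36: (l(42) − l(48)) / l(36).
= (683 − 471) / 813 = 212 / 813 = 0.260763.

0.26076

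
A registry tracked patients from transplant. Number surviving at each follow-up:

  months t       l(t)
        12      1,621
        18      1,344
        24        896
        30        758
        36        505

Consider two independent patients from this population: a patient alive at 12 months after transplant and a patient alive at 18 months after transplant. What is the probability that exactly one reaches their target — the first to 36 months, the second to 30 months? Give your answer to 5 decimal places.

p₁ = l(36)/l(12) = 505/1,621 = 0.311536; p₂ = l(30)/l(18) = 758/1,344 = 0.563988.
P(exactly one) = p₁(1−p₂) + (1−p₁)p₂ = 0.135833 + 0.388285 = 0.524119.

0.52412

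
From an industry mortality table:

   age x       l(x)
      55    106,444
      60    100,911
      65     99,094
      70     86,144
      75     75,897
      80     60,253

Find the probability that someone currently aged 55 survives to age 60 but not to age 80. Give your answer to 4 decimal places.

This is the probability of reaching 60 but not 80, conditional on being alive at 55: (l(60) − l(80)) / l(55).
= (100,911 − 60,253) / 106,444 = 40,658 / 106,444 = 0.381966.

0.3820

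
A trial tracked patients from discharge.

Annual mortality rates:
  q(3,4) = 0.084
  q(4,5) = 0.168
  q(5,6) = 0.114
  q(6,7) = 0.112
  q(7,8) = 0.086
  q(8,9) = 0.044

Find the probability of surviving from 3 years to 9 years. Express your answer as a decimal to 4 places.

The overall survival probability is (1 − 0.084) × (1 − 0.168) × (1 − 0.114) × (1 − 0.112) × (1 − 0.086) × (1 − 0.044).
= 0.916 × 0.832 × 0.886 × 0.888 × 0.914 × 0.956 = 0.523926.

0.5239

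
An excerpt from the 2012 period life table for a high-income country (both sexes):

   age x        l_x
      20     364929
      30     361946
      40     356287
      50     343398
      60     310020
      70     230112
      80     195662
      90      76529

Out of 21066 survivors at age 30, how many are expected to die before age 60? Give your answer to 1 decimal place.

The relevant probability is 1 − 310020/361946 = 0.143463.
Expected number = 21066 × 0.143463 = 3022.2.

3022.2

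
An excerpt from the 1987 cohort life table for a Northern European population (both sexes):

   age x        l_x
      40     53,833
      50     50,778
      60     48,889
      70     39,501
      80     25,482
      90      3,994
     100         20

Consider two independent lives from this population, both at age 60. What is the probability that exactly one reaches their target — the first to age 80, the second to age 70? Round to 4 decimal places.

p₁ = l_80/l_60 = 25,482/48,889 = 0.521222; p₂ = l_70/l_60 = 39,501/48,889 = 0.807973.
P(exactly one) = p₁(1−p₂) + (1−p₁)p₂ = 0.100089 + 0.386840 = 0.486928.

0.4869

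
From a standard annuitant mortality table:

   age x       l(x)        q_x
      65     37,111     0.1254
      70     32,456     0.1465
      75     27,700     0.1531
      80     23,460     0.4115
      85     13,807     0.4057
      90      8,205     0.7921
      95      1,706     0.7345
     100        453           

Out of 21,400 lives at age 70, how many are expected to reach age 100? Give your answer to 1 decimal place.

298.7

The relevant probability is 453/32,456 = 0.013957.
Expected number = 21,400 × 0.013957 = 298.7.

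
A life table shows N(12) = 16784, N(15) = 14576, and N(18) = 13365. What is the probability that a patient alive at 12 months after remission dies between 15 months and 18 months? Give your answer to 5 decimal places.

0.07215

This is the probability of reaching 15 but not 18, conditional on being alive at 12: (N(15) − N(18)) / N(12).
= (14576 − 13365) / 16784 = 1211 / 16784 = 0.072152.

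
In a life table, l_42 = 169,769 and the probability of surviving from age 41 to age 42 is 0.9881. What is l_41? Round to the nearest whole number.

171814

l_41 = l_42 / p = 169,769 / 0.9881 = 171814.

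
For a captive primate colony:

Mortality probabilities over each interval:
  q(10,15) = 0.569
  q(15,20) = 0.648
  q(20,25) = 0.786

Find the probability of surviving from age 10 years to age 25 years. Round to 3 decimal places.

P(survive 10→25) = (1 − 0.569) × (1 − 0.648) × (1 − 0.786).
= 0.431 × 0.352 × 0.214 = 0.032466.

0.032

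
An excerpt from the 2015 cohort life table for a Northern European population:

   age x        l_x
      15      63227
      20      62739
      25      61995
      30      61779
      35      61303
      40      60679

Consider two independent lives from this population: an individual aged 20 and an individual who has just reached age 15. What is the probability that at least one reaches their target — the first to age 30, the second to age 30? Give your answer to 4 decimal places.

p₁ = l_30/l_20 = 61779/62739 = 0.984699; p₂ = l_30/l_15 = 61779/63227 = 0.977098.
P(at least one) = 1 − (1−p₁)(1−p₂) = 1 − 0.015301 × 0.022902 = 0.999650.

0.9996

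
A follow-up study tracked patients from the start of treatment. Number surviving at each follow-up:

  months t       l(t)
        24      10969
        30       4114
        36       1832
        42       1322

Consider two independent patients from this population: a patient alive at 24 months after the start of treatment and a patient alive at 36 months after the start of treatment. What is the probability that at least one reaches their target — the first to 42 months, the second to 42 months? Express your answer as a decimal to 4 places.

p₁ = l(42)/l(24) = 1322/10969 = 0.120521; p₂ = l(42)/l(36) = 1322/1832 = 0.721616.
P(at least one) = 1 − (1−p₁)(1−p₂) = 1 − 0.879479 × 0.278384 = 0.755167.

0.7552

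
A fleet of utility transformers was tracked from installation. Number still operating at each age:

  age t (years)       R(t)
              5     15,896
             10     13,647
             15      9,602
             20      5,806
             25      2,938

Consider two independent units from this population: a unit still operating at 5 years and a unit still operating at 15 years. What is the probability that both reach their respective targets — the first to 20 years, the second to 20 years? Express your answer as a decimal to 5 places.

0.22085

p₁ = R(20)/R(5) = 5,806/15,896 = 0.365249; p₂ = R(20)/R(15) = 5,806/9,602 = 0.604666.
P(both) = p₁ × p₂ = 0.365249 × 0.604666 = 0.220854.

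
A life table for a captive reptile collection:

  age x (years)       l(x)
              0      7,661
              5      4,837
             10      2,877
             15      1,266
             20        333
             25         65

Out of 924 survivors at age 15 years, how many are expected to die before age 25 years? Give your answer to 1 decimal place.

The relevant probability is 1 − 65/1,266 = 0.948657.
Expected number = 924 × 0.948657 = 876.6.

876.6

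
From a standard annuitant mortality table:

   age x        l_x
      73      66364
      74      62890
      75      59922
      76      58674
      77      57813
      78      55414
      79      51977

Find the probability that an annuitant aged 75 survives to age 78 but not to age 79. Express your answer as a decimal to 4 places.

This is the probability of reaching 78 but not 79, conditional on being alive at 75: (l_78 − l_79) / l_75.
= (55414 − 51977) / 59922 = 3437 / 59922 = 0.057358.

0.0574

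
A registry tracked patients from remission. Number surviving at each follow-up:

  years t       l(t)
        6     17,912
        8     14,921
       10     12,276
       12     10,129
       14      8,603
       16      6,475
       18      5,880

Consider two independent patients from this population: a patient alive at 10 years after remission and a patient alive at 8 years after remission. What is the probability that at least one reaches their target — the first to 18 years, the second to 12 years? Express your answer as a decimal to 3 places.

p₁ = l(18)/l(10) = 5,880/12,276 = 0.478983; p₂ = l(12)/l(8) = 10,129/14,921 = 0.678842.
P(at least one) = 1 − (1−p₁)(1−p₂) = 1 − 0.521017 × 0.321158 = 0.832671.

0.833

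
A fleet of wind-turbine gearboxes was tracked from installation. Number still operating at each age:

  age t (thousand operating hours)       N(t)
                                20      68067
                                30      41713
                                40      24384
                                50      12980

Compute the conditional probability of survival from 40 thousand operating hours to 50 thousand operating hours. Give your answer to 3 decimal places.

The conditional survival probability is N(50)/N(40) = 12980/24384 = 0.532316.

0.532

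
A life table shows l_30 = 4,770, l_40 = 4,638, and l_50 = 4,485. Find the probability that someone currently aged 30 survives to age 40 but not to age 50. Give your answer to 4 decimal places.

We want 10|10q30 = (l_40 − l_50)/l_30.
This is the probability of reaching 40 but not 50, conditional on being alive at 30: (l_40 − l_50) / l_30.
= (4,638 − 4,485) / 4,770 = 153 / 4,770 = 0.032075.

0.0321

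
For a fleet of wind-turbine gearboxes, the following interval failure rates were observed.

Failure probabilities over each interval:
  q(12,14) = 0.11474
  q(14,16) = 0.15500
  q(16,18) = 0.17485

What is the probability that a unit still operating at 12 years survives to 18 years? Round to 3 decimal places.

0.617

The overall survival probability is (1 − 0.11474) × (1 − 0.15500) × (1 − 0.17485).
= 0.88526 × 0.84500 × 0.82515 = 0.617249.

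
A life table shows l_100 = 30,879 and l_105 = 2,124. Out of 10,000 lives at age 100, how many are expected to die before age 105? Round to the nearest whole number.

9312

The relevant probability is 1 − 2,124/30,879 = 0.931215.
Expected number = 10,000 × 0.931215 = 9312.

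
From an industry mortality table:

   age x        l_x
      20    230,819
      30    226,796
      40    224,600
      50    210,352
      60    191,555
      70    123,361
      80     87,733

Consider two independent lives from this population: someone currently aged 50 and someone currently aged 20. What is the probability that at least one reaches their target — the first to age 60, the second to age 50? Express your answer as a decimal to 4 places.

0.9921

p₁ = l_60/l_50 = 191,555/210,352 = 0.910640; p₂ = l_50/l_20 = 210,352/230,819 = 0.911329.
P(at least one) = 1 − (1−p₁)(1−p₂) = 1 − 0.089360 × 0.088671 = 0.992076.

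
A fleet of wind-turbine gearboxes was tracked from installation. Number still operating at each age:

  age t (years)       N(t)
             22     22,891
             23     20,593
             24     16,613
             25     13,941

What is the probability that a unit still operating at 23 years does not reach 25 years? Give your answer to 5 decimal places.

P(fail before 25 | operational at 23) = 1 − N(25)/N(23) = 1 − 13,941/20,593 = (6,652)/20,593 = 0.323022.

0.32302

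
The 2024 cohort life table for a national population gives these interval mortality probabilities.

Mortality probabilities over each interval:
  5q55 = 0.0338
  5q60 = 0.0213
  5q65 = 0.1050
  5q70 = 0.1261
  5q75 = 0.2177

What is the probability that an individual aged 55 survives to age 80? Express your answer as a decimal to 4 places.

0.5786

The overall survival probability is (1 − 0.0338) × (1 − 0.0213) × (1 − 0.1050) × (1 − 0.1261) × (1 − 0.2177).
= 0.9662 × 0.9787 × 0.8950 × 0.8739 × 0.7823 = 0.578595.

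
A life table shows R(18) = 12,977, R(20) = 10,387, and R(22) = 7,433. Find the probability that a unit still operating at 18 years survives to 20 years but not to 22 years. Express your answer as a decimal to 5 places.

This is the probability of reaching 20 but not 22, conditional on being operational at 18: (R(20) − R(22)) / R(18).
= (10,387 − 7,433) / 12,977 = 2,954 / 12,977 = 0.227634.

0.22763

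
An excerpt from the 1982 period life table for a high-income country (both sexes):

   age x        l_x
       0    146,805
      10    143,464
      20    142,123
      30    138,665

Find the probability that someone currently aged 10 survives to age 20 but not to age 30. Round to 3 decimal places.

0.024

We want 10|10q10 = (l_20 − l_30)/l_10.
This is the probability of reaching 20 but not 30, conditional on being alive at 10: (l_20 − l_30) / l_10.
= (142,123 − 138,665) / 143,464 = 3,458 / 143,464 = 0.024104.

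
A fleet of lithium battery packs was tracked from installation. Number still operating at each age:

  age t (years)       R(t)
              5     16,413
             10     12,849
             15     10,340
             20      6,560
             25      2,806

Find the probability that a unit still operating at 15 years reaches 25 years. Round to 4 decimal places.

The conditional survival probability is R(25)/R(15) = 2,806/10,340 = 0.271373.

0.2714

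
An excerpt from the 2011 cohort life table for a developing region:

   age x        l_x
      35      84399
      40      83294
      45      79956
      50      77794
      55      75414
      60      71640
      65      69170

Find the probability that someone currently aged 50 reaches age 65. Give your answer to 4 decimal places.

The conditional survival probability is l_65/l_50 = 69170/77794 = 0.889143.

0.8891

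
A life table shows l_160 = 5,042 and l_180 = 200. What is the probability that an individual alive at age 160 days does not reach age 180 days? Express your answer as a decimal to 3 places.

0.960

P(die before 180 | alive at 160) = 1 − l_180/l_160 = 1 − 200/5,042 = (4,842)/5,042 = 0.960333.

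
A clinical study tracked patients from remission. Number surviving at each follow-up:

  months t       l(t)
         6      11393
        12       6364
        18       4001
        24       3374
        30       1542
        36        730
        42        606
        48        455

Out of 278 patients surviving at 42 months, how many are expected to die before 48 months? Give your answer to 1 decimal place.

69.3

The relevant probability is 1 − 455/606 = 0.249175.
Expected number = 278 × 0.249175 = 69.3.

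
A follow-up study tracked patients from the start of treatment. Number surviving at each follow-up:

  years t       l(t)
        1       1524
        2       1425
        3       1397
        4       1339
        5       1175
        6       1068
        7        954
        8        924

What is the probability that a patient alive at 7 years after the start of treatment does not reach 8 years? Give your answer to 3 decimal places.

P(die before 8 | alive at 7) = 1 − l(8)/l(7) = 1 − 924/954 = (30)/954 = 0.031447.

0.031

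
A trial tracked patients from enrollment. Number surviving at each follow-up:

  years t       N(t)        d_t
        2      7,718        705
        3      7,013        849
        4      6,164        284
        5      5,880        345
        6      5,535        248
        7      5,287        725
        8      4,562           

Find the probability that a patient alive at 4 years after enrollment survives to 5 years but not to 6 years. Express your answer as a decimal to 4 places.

0.0560

This is the probability of reaching 5 but not 6, conditional on being alive at 4: (N(5) − N(6)) / N(4).
= (5,880 − 5,535) / 6,164 = 345 / 6,164 = 0.055970.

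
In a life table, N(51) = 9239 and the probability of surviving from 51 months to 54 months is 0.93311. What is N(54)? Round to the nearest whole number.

8621

N(54) = N(51) × p = 9239 × 0.93311 = 8621.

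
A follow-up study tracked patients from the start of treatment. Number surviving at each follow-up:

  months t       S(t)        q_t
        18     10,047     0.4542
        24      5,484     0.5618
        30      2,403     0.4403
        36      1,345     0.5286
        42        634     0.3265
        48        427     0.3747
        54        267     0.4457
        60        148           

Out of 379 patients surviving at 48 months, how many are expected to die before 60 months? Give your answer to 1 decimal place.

The relevant probability is 1 − 148/427 = 0.653396.
Expected number = 379 × 0.653396 = 247.6.

247.6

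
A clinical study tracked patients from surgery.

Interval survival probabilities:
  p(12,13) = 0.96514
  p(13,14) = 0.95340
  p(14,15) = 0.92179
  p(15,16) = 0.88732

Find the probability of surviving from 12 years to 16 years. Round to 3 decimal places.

Chaining the interval survival probabilities: 0.96514 × 0.95340 × 0.92179 × 0.88732.
= 0.752623.

0.753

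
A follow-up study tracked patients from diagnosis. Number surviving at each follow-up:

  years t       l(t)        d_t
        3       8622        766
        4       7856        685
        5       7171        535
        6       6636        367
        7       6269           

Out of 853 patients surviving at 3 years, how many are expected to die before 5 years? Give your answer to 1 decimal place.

143.6

The relevant probability is 1 − 7171/8622 = 0.168290.
Expected number = 853 × 0.168290 = 143.6.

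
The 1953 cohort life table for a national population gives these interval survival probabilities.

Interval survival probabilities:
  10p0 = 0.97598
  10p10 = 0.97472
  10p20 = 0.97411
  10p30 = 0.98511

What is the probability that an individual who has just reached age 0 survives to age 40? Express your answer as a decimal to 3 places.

Chaining the interval survival probabilities: 0.97598 × 0.97472 × 0.97411 × 0.98511.
= 0.912880.

0.913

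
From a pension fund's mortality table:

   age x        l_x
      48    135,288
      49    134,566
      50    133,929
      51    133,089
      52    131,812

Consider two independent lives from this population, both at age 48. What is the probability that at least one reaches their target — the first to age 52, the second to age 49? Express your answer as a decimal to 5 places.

0.99986

p₁ = l_52/l_48 = 131,812/135,288 = 0.974307; p₂ = l_49/l_48 = 134,566/135,288 = 0.994663.
P(at least one) = 1 − (1−p₁)(1−p₂) = 1 − 0.025693 × 0.005337 = 0.999863.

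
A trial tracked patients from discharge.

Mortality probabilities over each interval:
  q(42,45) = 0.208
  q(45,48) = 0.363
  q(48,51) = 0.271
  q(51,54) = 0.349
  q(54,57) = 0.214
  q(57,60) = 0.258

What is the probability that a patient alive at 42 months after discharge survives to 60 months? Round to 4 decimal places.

P(survive 42→60) = (1 − 0.208) × (1 − 0.363) × (1 − 0.271) × (1 − 0.349) × (1 − 0.214) × (1 − 0.258).
= 0.792 × 0.637 × 0.729 × 0.651 × 0.786 × 0.742 = 0.139637.

0.1396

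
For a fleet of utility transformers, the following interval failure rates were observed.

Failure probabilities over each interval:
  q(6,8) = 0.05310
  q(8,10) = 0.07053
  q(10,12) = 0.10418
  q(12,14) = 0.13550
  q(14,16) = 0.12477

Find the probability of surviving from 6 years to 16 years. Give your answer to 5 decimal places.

Survival from 6 to 16 is the product of surviving each interval: (1 − 0.05310) × (1 − 0.07053) × (1 − 0.10418) × (1 − 0.13550) × (1 − 0.12477).
= 0.94690 × 0.92947 × 0.89582 × 0.86450 × 0.87523 = 0.596551.

0.59655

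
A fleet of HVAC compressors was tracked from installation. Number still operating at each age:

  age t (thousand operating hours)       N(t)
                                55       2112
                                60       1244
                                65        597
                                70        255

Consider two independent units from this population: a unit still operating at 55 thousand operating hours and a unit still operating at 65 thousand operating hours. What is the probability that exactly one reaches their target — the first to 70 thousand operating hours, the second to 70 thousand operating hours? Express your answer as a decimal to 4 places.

p₁ = N(70)/N(55) = 255/2112 = 0.120739; p₂ = N(70)/N(65) = 255/597 = 0.427136.
P(exactly one) = p₁(1−p₂) + (1−p₁)p₂ = 0.069167 + 0.375564 = 0.444731.

0.4447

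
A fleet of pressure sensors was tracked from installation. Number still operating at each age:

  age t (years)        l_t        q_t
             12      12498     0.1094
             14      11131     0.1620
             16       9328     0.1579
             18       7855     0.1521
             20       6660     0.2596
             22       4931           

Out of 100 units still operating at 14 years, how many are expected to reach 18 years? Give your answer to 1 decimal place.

70.6

The relevant probability is 7855/11131 = 0.705687.
Expected number = 100 × 0.705687 = 70.6.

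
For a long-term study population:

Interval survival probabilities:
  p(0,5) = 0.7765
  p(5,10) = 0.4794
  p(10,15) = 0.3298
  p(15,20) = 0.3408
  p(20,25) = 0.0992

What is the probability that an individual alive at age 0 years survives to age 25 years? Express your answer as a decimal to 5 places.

0.00415

Chaining the interval survival probabilities: 0.7765 × 0.4794 × 0.3298 × 0.3408 × 0.0992.
= 0.004151.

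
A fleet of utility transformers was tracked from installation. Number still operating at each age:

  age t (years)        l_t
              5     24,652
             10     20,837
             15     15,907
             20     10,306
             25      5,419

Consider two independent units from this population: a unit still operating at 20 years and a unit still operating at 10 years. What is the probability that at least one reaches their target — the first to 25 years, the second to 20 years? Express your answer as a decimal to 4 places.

p₁ = l_25/l_20 = 5,419/10,306 = 0.525810; p₂ = l_20/l_10 = 10,306/20,837 = 0.494601.
P(at least one) = 1 − (1−p₁)(1−p₂) = 1 − 0.474190 × 0.505399 = 0.760345.

0.7603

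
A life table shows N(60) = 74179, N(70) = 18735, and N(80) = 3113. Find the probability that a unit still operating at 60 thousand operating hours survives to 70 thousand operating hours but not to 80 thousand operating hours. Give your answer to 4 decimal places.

0.2106

This is the probability of reaching 70 but not 80, conditional on being operational at 60: (N(70) − N(80)) / N(60).
= (18735 − 3113) / 74179 = 15622 / 74179 = 0.210599.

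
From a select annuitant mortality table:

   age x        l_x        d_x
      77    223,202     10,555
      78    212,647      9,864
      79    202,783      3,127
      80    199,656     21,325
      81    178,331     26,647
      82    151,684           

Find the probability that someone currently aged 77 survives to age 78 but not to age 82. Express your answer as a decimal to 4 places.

0.2731

We want 1|4q77 = (l_78 − l_82)/l_77.
This is the probability of reaching 78 but not 82, conditional on being alive at 77: (l_78 − l_82) / l_77.
= (212,647 − 151,684) / 223,202 = 60,963 / 223,202 = 0.273129.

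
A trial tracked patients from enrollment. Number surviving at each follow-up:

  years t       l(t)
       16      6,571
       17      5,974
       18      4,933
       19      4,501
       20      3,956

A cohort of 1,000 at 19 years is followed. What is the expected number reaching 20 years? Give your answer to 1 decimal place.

The relevant probability is 3,956/4,501 = 0.878916.
Expected number = 1,000 × 0.878916 = 878.9.

878.9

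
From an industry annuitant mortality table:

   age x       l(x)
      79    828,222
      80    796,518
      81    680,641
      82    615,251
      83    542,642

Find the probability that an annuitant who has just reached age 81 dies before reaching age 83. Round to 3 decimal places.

0.203

P(die before 83 | alive at 81) = 1 − l(83)/l(81) = 1 − 542,642/680,641 = (137,999)/680,641 = 0.202749.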